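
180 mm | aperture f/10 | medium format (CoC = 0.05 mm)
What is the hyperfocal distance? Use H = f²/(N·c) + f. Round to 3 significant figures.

65.0 m

Hyperfocal distance H = f²/(N·c) + f = 180²/(10 × 0.05) + 180 = 32400/0.5 + 180 ≈ 64980.0 mm ≈ 65.0 m.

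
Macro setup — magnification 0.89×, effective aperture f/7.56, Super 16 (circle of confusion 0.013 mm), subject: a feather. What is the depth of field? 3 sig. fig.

At magnification m, DoF ≈ 2·N_eff·c/m² = 2 × 7.56 × 0.013 / 0.89² = 0.1966 / 0.7921 ≈ 0.248 mm.

0.248 mm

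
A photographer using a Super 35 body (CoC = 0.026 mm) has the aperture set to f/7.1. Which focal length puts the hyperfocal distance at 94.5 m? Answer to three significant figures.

From H = f²/(N·c) + f, with f ≪ H: f ≈ √(H·N·c) = √(94500 × 7.1 × 0.026) = √17445 ≈ 132.1 mm.
The +f correction barely moves this — solving exactly, f² + N·c·f − N·c·H = 0 ⇒ f = (−N·c + √((N·c)² + 4·N·c·H))/2 = (−0.1846 + √69779)/2 ≈ 131.99 mm, so f ≈ 132 mm.

132 mm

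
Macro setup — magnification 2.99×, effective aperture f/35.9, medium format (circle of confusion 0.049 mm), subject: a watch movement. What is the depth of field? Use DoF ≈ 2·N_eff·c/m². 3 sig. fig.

At magnification m, DoF ≈ 2·N_eff·c/m² = 2 × 35.9 × 0.049 / 2.99² = 3.518 / 8.94 ≈ 0.394 mm.

0.394 mm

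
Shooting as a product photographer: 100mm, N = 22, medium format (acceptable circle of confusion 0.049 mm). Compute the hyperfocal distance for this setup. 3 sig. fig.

9.38 m

Hyperfocal distance H = f²/(N·c) + f = 100²/(22 × 0.049) + 100 = 10000/1.078 + 100 ≈ 9376.4 mm ≈ 9.38 m.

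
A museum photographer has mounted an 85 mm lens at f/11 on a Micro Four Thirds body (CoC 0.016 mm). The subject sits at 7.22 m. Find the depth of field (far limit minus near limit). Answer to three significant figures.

2.59 m

Hyperfocal distance H = f²/(N·c) + f = 85²/(11 × 0.016) + 85 = 7225/0.176 + 85 ≈ 41136.1 mm ≈ 41.14 m.
Near limit Dn = s·(H − f)/(H + s − 2f) = 7220 × (41136.1 − 85) / (41136.1 + 7220 − 2 × 85) = 7220 × 41051.1 / 48186.1 ≈ 6150.9 mm.
Far limit Df = s·(H − f)/(H − s) = 7220 × (41136.1 − 85) / (41136.1 − 7220) = 7220 × 41051.1 / 33916.1 ≈ 8738.9 mm.
Depth of field = Df − Dn = 8738.9 − 6150.9 ≈ 2588.0 mm ≈ 2.59 m.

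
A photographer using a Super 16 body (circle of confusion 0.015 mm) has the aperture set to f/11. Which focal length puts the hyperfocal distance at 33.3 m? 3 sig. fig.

74.0 mm

From H = f²/(N·c) + f, with f ≪ H: f ≈ √(H·N·c) = √(33300 × 11 × 0.015) = √5494.5 ≈ 74.12 mm.
Exact: f² + N·c·f − N·c·H = 0 ⇒ f = (−N·c + √((N·c)² + 4·N·c·H))/2 = (−0.165 + √21978)/2 ≈ 74.042 mm ≈ 74.0 mm.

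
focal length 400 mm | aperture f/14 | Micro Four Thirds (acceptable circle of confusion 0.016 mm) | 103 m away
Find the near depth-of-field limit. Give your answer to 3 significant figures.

90.1 m

Hyperfocal distance H = f²/(N·c) + f = 400²/(14 × 0.016) + 400 = 160000/0.224 + 400 ≈ 714685.7 mm ≈ 714.7 m.
Near limit Dn = s·(H − f)/(H + s − 2f) = 103000 × (714685.7 − 400) / (714685.7 + 103000 − 2 × 400) = 103000 × 714285.7 / 816885.7 ≈ 90063 mm ≈ 90.1 m.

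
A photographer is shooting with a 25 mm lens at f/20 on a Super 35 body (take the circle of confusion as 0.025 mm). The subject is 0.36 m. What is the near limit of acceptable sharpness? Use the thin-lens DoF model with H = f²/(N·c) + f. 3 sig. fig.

284 mm

Hyperfocal distance H = f²/(N·c) + f = 25²/(20 × 0.025) + 25 = 625/0.5 + 25 ≈ 1275.0 mm ≈ 1.275 m.
Near limit Dn = s·(H − f)/(H + s − 2f) = 360 × (1275.0 − 25) / (1275.0 + 360 − 2 × 25) = 360 × 1250.0 / 1585.0 ≈ 283.91 mm.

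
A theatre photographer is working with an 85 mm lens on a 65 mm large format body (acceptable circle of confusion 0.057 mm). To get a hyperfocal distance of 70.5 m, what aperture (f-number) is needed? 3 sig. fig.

f/1.80

Rearrange H = f²/(N·c) + f for N: N = f² / ((H − f)·c).
N = 85² / ((70500 − 85) × 0.057) = 7225 / 4014 ≈ 1.80.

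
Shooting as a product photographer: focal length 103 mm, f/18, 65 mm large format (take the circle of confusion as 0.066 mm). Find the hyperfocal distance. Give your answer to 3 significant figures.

9.03 m

Hyperfocal distance H = f²/(N·c) + f = 103²/(18 × 0.066) + 103 = 10609/1.188 + 103 ≈ 9033.1 mm ≈ 9.03 m.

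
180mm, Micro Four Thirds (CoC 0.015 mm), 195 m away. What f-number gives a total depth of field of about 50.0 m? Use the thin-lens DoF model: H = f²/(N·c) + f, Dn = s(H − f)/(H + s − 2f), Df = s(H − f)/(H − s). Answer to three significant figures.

Write h = H − f = f²/(N·c). The thin-lens limits are Dn = s·h/(h + (s−f)) and Df = s·h/(h − (s−f)), so DoF = Df − Dn = 2·s·(s−f)·h / (h² − (s−f)²).
That is a quadratic in h: DoF·h² − 2·s·(s−f)·h − DoF·(s−f)² = 0 ⇒ h = (s−f)·(s + √(s² + DoF²)) / DoF = 194820 × (195000 + √(195000² + 50000²)) / 50000 = 194820 × (195000 + 201308) / 50000 ≈ 1544175 mm.
Then N = f²/(c·h) = 180² / (0.015 × 1544175) = 32400 / 23163 ≈ 1.40.

f/1.40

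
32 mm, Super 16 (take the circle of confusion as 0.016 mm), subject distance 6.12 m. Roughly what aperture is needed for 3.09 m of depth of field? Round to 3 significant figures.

f/2.50

Write h = H − f = f²/(N·c). The thin-lens limits are Dn = s·h/(h + (s−f)) and Df = s·h/(h − (s−f)), so DoF = Df − Dn = 2·s·(s−f)·h / (h² − (s−f)²).
That is a quadratic in h: DoF·h² − 2·s·(s−f)·h − DoF·(s−f)² = 0 ⇒ h = (s−f)·(s + √(s² + DoF²)) / DoF = 6088 × (6120 + √(6120² + 3090²)) / 3090 = 6088 × (6120 + 6855.84) / 3090 ≈ 25565 mm.
Then N = f²/(c·h) = 32² / (0.016 × 25565) = 1024 / 409.05 ≈ 2.50.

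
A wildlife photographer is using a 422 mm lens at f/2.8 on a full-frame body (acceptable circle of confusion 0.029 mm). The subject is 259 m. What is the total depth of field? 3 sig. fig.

Hyperfocal distance H = f²/(N·c) + f = 422²/(2.8 × 0.029) + 422 = 178084/0.0812 + 422 ≈ 2193574.7 mm ≈ 2194 m.
Near limit Dn = s·(H − f)/(H + s − 2f) = 259000 × (2193574.7 − 422) / (2193574.7 + 259000 − 2 × 422) = 259000 × 2193152.7 / 2451730.7 ≈ 231684 mm.
Far limit Df = s·(H − f)/(H − s) = 259000 × (2193574.7 − 422) / (2193574.7 − 259000) = 259000 × 2193152.7 / 1934574.7 ≈ 293618 mm.
Depth of field = Df − Dn = 293618 − 231684 ≈ 61934 mm ≈ 61.9 m.

61.9 m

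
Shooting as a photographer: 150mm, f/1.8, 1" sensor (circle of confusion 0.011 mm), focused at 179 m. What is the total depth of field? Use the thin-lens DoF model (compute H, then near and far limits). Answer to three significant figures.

Hyperfocal distance H = f²/(N·c) + f = 150²/(1.8 × 0.011) + 150 = 22500/0.0198 + 150 ≈ 1136513.6 mm ≈ 1137 m.
Near limit Dn = s·(H − f)/(H + s − 2f) = 179000 × (1136513.6 − 150) / (1136513.6 + 179000 − 2 × 150) = 179000 × 1136363.6 / 1315213.6 ≈ 154659 mm.
Far limit Df = s·(H − f)/(H − s) = 179000 × (1136513.6 − 150) / (1136513.6 − 179000) = 179000 × 1136363.6 / 957513.6 ≈ 212435 mm.
Depth of field = Df − Dn = 212435 − 154659 ≈ 57776 mm ≈ 57.8 m.

57.8 m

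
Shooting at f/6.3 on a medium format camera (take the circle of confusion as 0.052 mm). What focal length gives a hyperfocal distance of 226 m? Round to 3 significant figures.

From H = f²/(N·c) + f, with f ≪ H: f ≈ √(H·N·c) = √(226000 × 6.3 × 0.052) = √74038 ≈ 272.1 mm.
The +f correction barely moves this — solving exactly, f² + N·c·f − N·c·H = 0 ⇒ f = (−N·c + √((N·c)² + 4·N·c·H))/2 = (−0.3276 + √296151)/2 ≈ 271.93 mm, so f ≈ 272 mm.

272 mm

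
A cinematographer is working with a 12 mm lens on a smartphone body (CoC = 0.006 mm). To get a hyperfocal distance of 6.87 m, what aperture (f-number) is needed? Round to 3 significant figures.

f/3.50

Rearrange H = f²/(N·c) + f for N: N = f² / ((H − f)·c).
N = 12² / ((6870 − 12) × 0.006) = 144 / 41.15 ≈ 3.50.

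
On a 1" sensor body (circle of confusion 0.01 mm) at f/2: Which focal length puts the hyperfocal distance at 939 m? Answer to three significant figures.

From H = f²/(N·c) + f, with f ≪ H: f ≈ √(H·N·c) = √(939000 × 2 × 0.01) = √18780 ≈ 137.0 mm.
The +f correction barely moves this — solving exactly, f² + N·c·f − N·c·H = 0 ⇒ f = (−N·c + √((N·c)² + 4·N·c·H))/2 = (−0.02 + √75120)/2 ≈ 137.03 mm, so f ≈ 137 mm.

137 mm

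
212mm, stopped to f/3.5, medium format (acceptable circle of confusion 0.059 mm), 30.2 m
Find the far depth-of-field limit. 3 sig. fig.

35.0 m

Hyperfocal distance H = f²/(N·c) + f = 212²/(3.5 × 0.059) + 212 = 44944/0.2065 + 212 ≈ 217858.5 mm ≈ 217.9 m.
Far limit Df = s·(H − f)/(H − s) = 30200 × (217858.5 − 212) / (217858.5 − 30200) = 30200 × 217646.5 / 187658.5 ≈ 35026 mm ≈ 35.0 m.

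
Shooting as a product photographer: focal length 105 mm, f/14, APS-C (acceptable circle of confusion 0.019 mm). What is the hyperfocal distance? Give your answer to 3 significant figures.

Hyperfocal distance H = f²/(N·c) + f = 105²/(14 × 0.019) + 105 = 11025/0.266 + 105 ≈ 41552.4 mm ≈ 41.6 m.

41.6 m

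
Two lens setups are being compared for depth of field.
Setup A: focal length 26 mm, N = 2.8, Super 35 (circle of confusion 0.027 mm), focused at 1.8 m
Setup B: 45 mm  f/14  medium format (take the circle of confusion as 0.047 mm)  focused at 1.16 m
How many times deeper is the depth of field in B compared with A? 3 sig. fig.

Setup A: H = 26²/(2.8×0.027) + 26 ≈ 8967.8 mm; DoF = Df − Dn = 2245.49 − 1502.01 ≈ 743.48 mm.
Setup B: H = 45²/(14×0.047) + 45 ≈ 3122.5 mm; DoF = Df − Dn = 1819.05 − 851.50 ≈ 967.55 mm.
Ratio = 967.55 / 743.48 ≈ 1.30.

1.30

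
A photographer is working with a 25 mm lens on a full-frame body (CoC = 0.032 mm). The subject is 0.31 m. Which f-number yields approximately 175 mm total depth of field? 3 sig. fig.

Write h = H − f = f²/(N·c). The thin-lens limits are Dn = s·h/(h + (s−f)) and Df = s·h/(h − (s−f)), so DoF = Df − Dn = 2·s·(s−f)·h / (h² − (s−f)²).
That is a quadratic in h: DoF·h² − 2·s·(s−f)·h − DoF·(s−f)² = 0 ⇒ h = (s−f)·(s + √(s² + DoF²)) / DoF = 285 × (310 + √(310² + 175²)) / 175 = 285 × (310 + 355.985) / 175 ≈ 1084.6 mm.
Then N = f²/(c·h) = 25² / (0.032 × 1084.6) = 625 / 34.707 ≈ 18.

f/18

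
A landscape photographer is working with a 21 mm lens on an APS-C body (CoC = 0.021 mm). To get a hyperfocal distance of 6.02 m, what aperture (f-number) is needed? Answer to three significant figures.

Rearrange H = f²/(N·c) + f for N: N = f² / ((H − f)·c).
N = 21² / ((6020 − 21) × 0.021) = 441 / 126.0 ≈ 3.50.

f/3.50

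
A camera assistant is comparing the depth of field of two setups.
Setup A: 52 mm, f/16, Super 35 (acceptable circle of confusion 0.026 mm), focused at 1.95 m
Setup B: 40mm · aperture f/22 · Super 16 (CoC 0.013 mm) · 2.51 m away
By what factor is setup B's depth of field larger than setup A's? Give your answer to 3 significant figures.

Setup A: H = 52²/(16×0.026) + 52 ≈ 6552.0 mm; DoF = Df − Dn = 2754.2 − 1509.3 ≈ 1244.9 mm.
Setup B: H = 40²/(22×0.013) + 40 ≈ 5634.4 mm; DoF = Df − Dn = 4494.3 − 1741.2 ≈ 2753.1 mm.
Ratio = 2753.1 / 1244.9 ≈ 2.21.

2.21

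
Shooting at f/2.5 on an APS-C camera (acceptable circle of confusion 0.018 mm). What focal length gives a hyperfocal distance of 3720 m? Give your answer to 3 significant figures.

409 mm

From H = f²/(N·c) + f, with f ≪ H: f ≈ √(H·N·c) = √(3720000 × 2.5 × 0.018) = √167400 ≈ 409.1 mm.
The +f correction barely moves this — solving exactly, f² + N·c·f − N·c·H = 0 ⇒ f = (−N·c + √((N·c)² + 4·N·c·H))/2 = (−0.045 + √669600)/2 ≈ 409.12 mm, so f ≈ 409 mm.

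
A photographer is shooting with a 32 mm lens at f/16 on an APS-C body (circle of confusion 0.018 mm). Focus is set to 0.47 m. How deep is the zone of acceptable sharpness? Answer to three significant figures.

Hyperfocal distance H = f²/(N·c) + f = 32²/(16 × 0.018) + 32 = 1024/0.288 + 32 ≈ 3587.6 mm ≈ 3.588 m.
Near limit Dn = s·(H − f)/(H + s − 2f) = 470 × (3587.6 − 32) / (3587.6 + 470 − 2 × 32) = 470 × 3555.6 / 3993.6 ≈ 418.45 mm.
Far limit Df = s·(H − f)/(H − s) = 470 × (3587.6 − 32) / (3587.6 − 470) = 470 × 3555.6 / 3117.6 ≈ 536.03 mm.
Depth of field = Df − Dn = 536.03 − 418.45 ≈ 117.58 mm.

118 mm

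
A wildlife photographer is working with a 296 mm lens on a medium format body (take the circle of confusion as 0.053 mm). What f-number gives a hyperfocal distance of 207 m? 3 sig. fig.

Rearrange H = f²/(N·c) + f for N: N = f² / ((H − f)·c).
N = 296² / ((207000 − 296) × 0.053) = 87616 / 10955 ≈ 8.

f/8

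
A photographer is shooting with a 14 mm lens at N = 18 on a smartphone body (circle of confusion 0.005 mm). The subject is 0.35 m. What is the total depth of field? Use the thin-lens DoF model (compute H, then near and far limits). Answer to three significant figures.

111 mm

Hyperfocal distance H = f²/(N·c) + f = 14²/(18 × 0.005) + 14 = 196/0.09 + 14 ≈ 2191.8 mm ≈ 2.192 m.
Near limit Dn = s·(H − f)/(H + s − 2f) = 350 × (2191.8 − 14) / (2191.8 + 350 − 2 × 14) = 350 × 2177.8 / 2513.8 ≈ 303.22 mm.
Far limit Df = s·(H − f)/(H − s) = 350 × (2191.8 − 14) / (2191.8 − 350) = 350 × 2177.8 / 1841.8 ≈ 413.85 mm.
Depth of field = Df − Dn = 413.85 − 303.22 ≈ 110.63 mm.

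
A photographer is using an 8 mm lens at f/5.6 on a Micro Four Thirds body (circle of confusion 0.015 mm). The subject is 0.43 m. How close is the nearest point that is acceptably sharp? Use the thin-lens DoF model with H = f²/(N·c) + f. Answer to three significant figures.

277 mm

Hyperfocal distance H = f²/(N·c) + f = 8²/(5.6 × 0.015) + 8 = 64/0.084 + 8 ≈ 769.9 mm ≈ 0.770 m.
Near limit Dn = s·(H − f)/(H + s − 2f) = 430 × (769.9 − 8) / (769.9 + 430 − 2 × 8) = 430 × 761.9 / 1183.9 ≈ 276.73 mm.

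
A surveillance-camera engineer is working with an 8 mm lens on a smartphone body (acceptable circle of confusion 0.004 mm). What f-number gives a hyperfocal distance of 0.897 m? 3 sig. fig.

f/18

Rearrange H = f²/(N·c) + f for N: N = f² / ((H − f)·c).
N = 8² / ((897 − 8) × 0.004) = 64 / 3.556 ≈ 18.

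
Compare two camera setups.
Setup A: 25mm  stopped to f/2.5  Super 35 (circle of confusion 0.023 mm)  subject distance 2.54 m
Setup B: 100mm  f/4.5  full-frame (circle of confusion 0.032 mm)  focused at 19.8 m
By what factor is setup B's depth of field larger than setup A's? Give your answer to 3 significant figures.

9.84

Setup A: H = 25²/(2.5×0.023) + 25 ≈ 10894.6 mm; DoF = Df − Dn = 3304.6 − 2062.7 ≈ 1241.9 mm.
Setup B: H = 100²/(4.5×0.032) + 100 ≈ 69544.4 mm; DoF = Df − Dn = 27641 − 15424 ≈ 12217 mm.
Ratio = 12217 / 1241.9 ≈ 9.84.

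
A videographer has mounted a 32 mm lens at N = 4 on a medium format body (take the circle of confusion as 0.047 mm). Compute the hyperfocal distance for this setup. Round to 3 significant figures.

Hyperfocal distance H = f²/(N·c) + f = 32²/(4 × 0.047) + 32 = 1024/0.188 + 32 ≈ 5478.8 mm ≈ 5.48 m.

5.48 m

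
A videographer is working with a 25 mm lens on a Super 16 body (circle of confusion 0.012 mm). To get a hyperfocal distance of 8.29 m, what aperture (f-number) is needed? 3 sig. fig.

f/6.30

Rearrange H = f²/(N·c) + f for N: N = f² / ((H − f)·c).
N = 25² / ((8290 − 25) × 0.012) = 625 / 99.18 ≈ 6.30.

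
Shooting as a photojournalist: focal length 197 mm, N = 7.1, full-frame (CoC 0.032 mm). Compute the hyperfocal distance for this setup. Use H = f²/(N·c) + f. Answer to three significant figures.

Hyperfocal distance H = f²/(N·c) + f = 197²/(7.1 × 0.032) + 197 = 38809/0.2272 + 197 ≈ 171011.3 mm ≈ 171 m.

171 m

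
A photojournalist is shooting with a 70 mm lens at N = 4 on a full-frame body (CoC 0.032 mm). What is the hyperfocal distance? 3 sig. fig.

Hyperfocal distance H = f²/(N·c) + f = 70²/(4 × 0.032) + 70 = 4900/0.128 + 70 ≈ 38351.2 mm ≈ 38.4 m.

38.4 m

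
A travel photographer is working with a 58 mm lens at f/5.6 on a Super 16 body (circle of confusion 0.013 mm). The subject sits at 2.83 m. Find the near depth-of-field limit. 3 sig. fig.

Hyperfocal distance H = f²/(N·c) + f = 58²/(5.6 × 0.013) + 58 = 3364/0.0728 + 58 ≈ 46266.8 mm ≈ 46.27 m.
Near limit Dn = s·(H − f)/(H + s − 2f) = 2830 × (46266.8 − 58) / (46266.8 + 2830 − 2 × 58) = 2830 × 46208.8 / 48980.8 ≈ 2669.8 mm ≈ 2.67 m.

2.67 m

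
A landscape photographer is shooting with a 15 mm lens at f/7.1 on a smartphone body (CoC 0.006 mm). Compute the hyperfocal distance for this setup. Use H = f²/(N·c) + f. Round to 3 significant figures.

5.30 m

Hyperfocal distance H = f²/(N·c) + f = 15²/(7.1 × 0.006) + 15 = 225/0.0426 + 15 ≈ 5296.7 mm ≈ 5.30 m.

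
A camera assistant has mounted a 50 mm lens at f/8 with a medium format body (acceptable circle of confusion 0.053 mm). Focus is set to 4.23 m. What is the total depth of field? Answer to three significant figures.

Hyperfocal distance H = f²/(N·c) + f = 50²/(8 × 0.053) + 50 = 2500/0.424 + 50 ≈ 5946.2 mm ≈ 5.946 m.
Near limit Dn = s·(H − f)/(H + s − 2f) = 4230 × (5946.2 − 50) / (5946.2 + 4230 − 2 × 50) = 4230 × 5896.2 / 10076.2 ≈ 2475 mm.
Far limit Df = s·(H − f)/(H − s) = 4230 × (5946.2 − 50) / (5946.2 − 4230) = 4230 × 5896.2 / 1716.2 ≈ 14532 mm.
Depth of field = Df − Dn = 14532 − 2475 ≈ 12057 mm ≈ 12.1 m.

12.1 m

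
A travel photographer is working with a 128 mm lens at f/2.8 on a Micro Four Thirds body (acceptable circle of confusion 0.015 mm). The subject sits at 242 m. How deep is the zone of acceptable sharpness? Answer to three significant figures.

488 m

Hyperfocal distance H = f²/(N·c) + f = 128²/(2.8 × 0.015) + 128 = 16384/0.042 + 128 ≈ 390223.2 mm ≈ 390.2 m.
Near limit Dn = s·(H − f)/(H + s − 2f) = 242000 × (390223.2 − 128) / (390223.2 + 242000 − 2 × 128) = 242000 × 390095.2 / 631967.2 ≈ 149380 mm.
Far limit Df = s·(H − f)/(H − s) = 242000 × (390223.2 − 128) / (390223.2 − 242000) = 242000 × 390095.2 / 148223.2 ≈ 636898 mm.
Depth of field = Df − Dn = 636898 − 149380 ≈ 487518 mm ≈ 488 m.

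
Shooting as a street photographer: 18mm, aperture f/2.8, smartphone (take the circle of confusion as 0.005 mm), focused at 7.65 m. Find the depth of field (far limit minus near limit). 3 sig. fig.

5.66 m

Hyperfocal distance H = f²/(N·c) + f = 18²/(2.8 × 0.005) + 18 = 324/0.014 + 18 ≈ 23160.9 mm ≈ 23.16 m.
Near limit Dn = s·(H − f)/(H + s − 2f) = 7650 × (23160.9 − 18) / (23160.9 + 7650 − 2 × 18) = 7650 × 23142.9 / 30774.9 ≈ 5752.8 mm.
Far limit Df = s·(H − f)/(H − s) = 7650 × (23160.9 − 18) / (23160.9 − 7650) = 7650 × 23142.9 / 15510.9 ≈ 11414.1 mm.
Depth of field = Df − Dn = 11414.1 − 5752.8 ≈ 5661.3 mm ≈ 5.66 m.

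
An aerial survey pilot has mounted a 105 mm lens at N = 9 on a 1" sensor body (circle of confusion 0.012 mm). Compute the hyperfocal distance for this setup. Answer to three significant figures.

Hyperfocal distance H = f²/(N·c) + f = 105²/(9 × 0.012) + 105 = 11025/0.108 + 105 ≈ 102188.3 mm ≈ 102 m.

102 m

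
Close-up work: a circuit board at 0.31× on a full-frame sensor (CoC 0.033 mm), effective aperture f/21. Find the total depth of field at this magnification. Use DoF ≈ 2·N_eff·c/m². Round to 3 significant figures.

14.4 mm

At magnification m, DoF ≈ 2·N_eff·c/m² = 2 × 21 × 0.033 / 0.31² = 1.386 / 0.0961 ≈ 14.4 mm.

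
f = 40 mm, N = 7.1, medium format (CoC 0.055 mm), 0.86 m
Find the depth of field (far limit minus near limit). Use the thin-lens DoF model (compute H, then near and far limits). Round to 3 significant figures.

359 mm

Hyperfocal distance H = f²/(N·c) + f = 40²/(7.1 × 0.055) + 40 = 1600/0.3905 + 40 ≈ 4137.3 mm ≈ 4.137 m.
Near limit Dn = s·(H − f)/(H + s − 2f) = 860 × (4137.3 − 40) / (4137.3 + 860 − 2 × 40) = 860 × 4097.3 / 4917.3 ≈ 716.59 mm.
Far limit Df = s·(H − f)/(H − s) = 860 × (4137.3 − 40) / (4137.3 − 860) = 860 × 4097.3 / 3277.3 ≈ 1075.18 mm.
Depth of field = Df − Dn = 1075.18 − 716.59 ≈ 358.59 mm.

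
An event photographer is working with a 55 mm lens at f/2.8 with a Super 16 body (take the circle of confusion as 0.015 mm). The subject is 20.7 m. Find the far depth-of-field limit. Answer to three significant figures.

29.0 m

Hyperfocal distance H = f²/(N·c) + f = 55²/(2.8 × 0.015) + 55 = 3025/0.042 + 55 ≈ 72078.8 mm ≈ 72.08 m.
Far limit Df = s·(H − f)/(H − s) = 20700 × (72078.8 − 55) / (72078.8 − 20700) = 20700 × 72023.8 / 51378.8 ≈ 29018 mm ≈ 29.0 m.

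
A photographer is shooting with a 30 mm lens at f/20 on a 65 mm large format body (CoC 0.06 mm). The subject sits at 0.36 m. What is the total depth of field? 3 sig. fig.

Hyperfocal distance H = f²/(N·c) + f = 30²/(20 × 0.06) + 30 = 900/1.2 + 30 ≈ 780.0 mm ≈ 0.780 m.
Near limit Dn = s·(H − f)/(H + s − 2f) = 360 × (780.0 − 30) / (780.0 + 360 − 2 × 30) = 360 × 750.0 / 1080.0 ≈ 250.00 mm.
Far limit Df = s·(H − f)/(H − s) = 360 × (780.0 − 30) / (780.0 − 360) = 360 × 750.0 / 420.0 ≈ 642.86 mm.
Depth of field = Df − Dn = 642.86 − 250.00 ≈ 392.86 mm.

393 mm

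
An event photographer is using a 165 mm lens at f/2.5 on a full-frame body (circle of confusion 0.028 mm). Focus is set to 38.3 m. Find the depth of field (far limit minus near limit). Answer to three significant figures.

7.58 m

Hyperfocal distance H = f²/(N·c) + f = 165²/(2.5 × 0.028) + 165 = 27225/0.07 + 165 ≈ 389093.6 mm ≈ 389.1 m.
Near limit Dn = s·(H − f)/(H + s − 2f) = 38300 × (389093.6 − 165) / (389093.6 + 38300 − 2 × 165) = 38300 × 388928.6 / 427063.6 ≈ 34880.0 mm.
Far limit Df = s·(H − f)/(H − s) = 38300 × (389093.6 − 165) / (389093.6 − 38300) = 38300 × 388928.6 / 350793.6 ≈ 42463.6 mm.
Depth of field = Df − Dn = 42463.6 − 34880.0 ≈ 7583.6 mm ≈ 7.58 m.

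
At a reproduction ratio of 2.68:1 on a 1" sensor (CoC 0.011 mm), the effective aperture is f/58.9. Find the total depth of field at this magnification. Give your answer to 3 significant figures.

At magnification m, DoF ≈ 2·N_eff·c/m² = 2 × 58.9 × 0.011 / 2.68² = 1.296 / 7.182 ≈ 0.18 mm.

0.180 mm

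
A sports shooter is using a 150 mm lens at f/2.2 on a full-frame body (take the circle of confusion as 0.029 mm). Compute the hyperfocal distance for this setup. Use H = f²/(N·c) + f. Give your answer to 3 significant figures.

353 m

Hyperfocal distance H = f²/(N·c) + f = 150²/(2.2 × 0.029) + 150 = 22500/0.0638 + 150 ≈ 352814.6 mm ≈ 353 m.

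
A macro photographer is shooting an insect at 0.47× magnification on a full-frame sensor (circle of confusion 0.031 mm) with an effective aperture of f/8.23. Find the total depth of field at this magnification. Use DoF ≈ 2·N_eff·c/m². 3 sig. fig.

At magnification m, DoF ≈ 2·N_eff·c/m² = 2 × 8.23 × 0.031 / 0.47² = 0.5103 / 0.2209 ≈ 2.31 mm.

2.31 mm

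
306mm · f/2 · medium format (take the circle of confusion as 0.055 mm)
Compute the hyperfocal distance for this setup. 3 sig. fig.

Hyperfocal distance H = f²/(N·c) + f = 306²/(2 × 0.055) + 306 = 93636/0.11 + 306 ≈ 851542.4 mm ≈ 852 m.

852 m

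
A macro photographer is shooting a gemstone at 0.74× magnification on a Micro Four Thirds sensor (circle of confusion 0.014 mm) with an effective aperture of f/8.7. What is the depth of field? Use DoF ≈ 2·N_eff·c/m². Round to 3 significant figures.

0.445 mm

At magnification m, DoF ≈ 2·N_eff·c/m² = 2 × 8.7 × 0.014 / 0.74² = 0.2436 / 0.5476 ≈ 0.445 mm.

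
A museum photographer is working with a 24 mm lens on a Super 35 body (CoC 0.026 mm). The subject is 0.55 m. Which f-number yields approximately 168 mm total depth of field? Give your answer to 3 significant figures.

f/6.29

Write h = H − f = f²/(N·c). The thin-lens limits are Dn = s·h/(h + (s−f)) and Df = s·h/(h − (s−f)), so DoF = Df − Dn = 2·s·(s−f)·h / (h² − (s−f)²).
That is a quadratic in h: DoF·h² − 2·s·(s−f)·h − DoF·(s−f)² = 0 ⇒ h = (s−f)·(s + √(s² + DoF²)) / DoF = 526 × (550 + √(550² + 168²)) / 168 = 526 × (550 + 575.086) / 168 ≈ 3522.6 mm.
Then N = f²/(c·h) = 24² / (0.026 × 3522.6) = 576 / 91.587 ≈ 6.29.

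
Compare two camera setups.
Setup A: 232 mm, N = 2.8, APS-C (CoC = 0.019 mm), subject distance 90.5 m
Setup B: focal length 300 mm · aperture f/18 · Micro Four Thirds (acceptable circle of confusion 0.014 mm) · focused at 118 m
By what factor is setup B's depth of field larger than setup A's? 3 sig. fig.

5.36

Setup A: H = 232²/(2.8×0.019) + 232 ≈ 1011961.3 mm; DoF = Df − Dn = 99366 − 83087 ≈ 16279 mm.
Setup B: H = 300²/(18×0.014) + 300 ≈ 357442.9 mm; DoF = Df − Dn = 176004 − 88751 ≈ 87253 mm.
Ratio = 87253 / 16279 ≈ 5.36.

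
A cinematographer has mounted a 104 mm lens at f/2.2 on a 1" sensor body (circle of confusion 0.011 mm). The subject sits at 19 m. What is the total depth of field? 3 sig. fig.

Hyperfocal distance H = f²/(N·c) + f = 104²/(2.2 × 0.011) + 104 = 10816/0.0242 + 104 ≈ 447046.1 mm ≈ 447.0 m.
Near limit Dn = s·(H − f)/(H + s − 2f) = 19000 × (447046.1 − 104) / (447046.1 + 19000 − 2 × 104) = 19000 × 446942.1 / 465838.1 ≈ 18229.3 mm.
Far limit Df = s·(H − f)/(H − s) = 19000 × (447046.1 − 104) / (447046.1 − 19000) = 19000 × 446942.1 / 428046.1 ≈ 19838.8 mm.
Depth of field = Df − Dn = 19838.8 − 18229.3 ≈ 1609.5 mm ≈ 1.61 m.

1.61 m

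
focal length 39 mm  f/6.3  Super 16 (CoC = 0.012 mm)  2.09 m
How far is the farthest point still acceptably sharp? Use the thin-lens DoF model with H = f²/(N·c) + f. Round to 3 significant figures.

Hyperfocal distance H = f²/(N·c) + f = 39²/(6.3 × 0.012) + 39 = 1521/0.0756 + 39 ≈ 20158.0 mm ≈ 20.16 m.
Far limit Df = s·(H − f)/(H − s) = 2090 × (20158.0 − 39) / (20158.0 − 2090) = 2090 × 20119.0 / 18068.0 ≈ 2327.2 mm ≈ 2.33 m.

2.33 m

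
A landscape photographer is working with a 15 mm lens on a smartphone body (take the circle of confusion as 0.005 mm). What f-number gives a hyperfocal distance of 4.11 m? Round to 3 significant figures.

f/11

Rearrange H = f²/(N·c) + f for N: N = f² / ((H − f)·c).
N = 15² / ((4110 − 15) × 0.005) = 225 / 20.48 ≈ 11.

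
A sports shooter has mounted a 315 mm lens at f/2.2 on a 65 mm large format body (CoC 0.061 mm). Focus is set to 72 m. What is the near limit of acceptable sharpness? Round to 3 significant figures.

65.6 m

Hyperfocal distance H = f²/(N·c) + f = 315²/(2.2 × 0.061) + 315 = 99225/0.1342 + 315 ≈ 739696.5 mm ≈ 739.7 m.
Near limit Dn = s·(H − f)/(H + s − 2f) = 72000 × (739696.5 − 315) / (739696.5 + 72000 − 2 × 315) = 72000 × 739381.5 / 811066.5 ≈ 65636 mm ≈ 65.6 m.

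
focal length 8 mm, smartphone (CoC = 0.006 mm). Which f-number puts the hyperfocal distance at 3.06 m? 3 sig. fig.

Rearrange H = f²/(N·c) + f for N: N = f² / ((H − f)·c).
N = 8² / ((3060 − 8) × 0.006) = 64 / 18.31 ≈ 3.49.

f/3.49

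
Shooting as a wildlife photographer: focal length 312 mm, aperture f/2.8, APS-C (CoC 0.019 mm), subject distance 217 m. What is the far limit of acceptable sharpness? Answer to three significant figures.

Hyperfocal distance H = f²/(N·c) + f = 312²/(2.8 × 0.019) + 312 = 97344/0.0532 + 312 ≈ 1830086.4 mm ≈ 1830 m.
Far limit Df = s·(H − f)/(H − s) = 217000 × (1830086.4 − 312) / (1830086.4 − 217000) = 217000 × 1829774.4 / 1613086.4 ≈ 246150 mm ≈ 246 m.

246 m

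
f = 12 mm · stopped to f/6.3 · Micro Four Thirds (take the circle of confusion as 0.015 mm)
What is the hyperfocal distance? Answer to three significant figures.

1.54 m

Hyperfocal distance H = f²/(N·c) + f = 12²/(6.3 × 0.015) + 12 = 144/0.0945 + 12 ≈ 1535.8 mm ≈ 1.54 m.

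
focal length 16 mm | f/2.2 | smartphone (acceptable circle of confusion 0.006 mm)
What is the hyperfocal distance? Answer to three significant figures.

19.4 m

Hyperfocal distance H = f²/(N·c) + f = 16²/(2.2 × 0.006) + 16 = 256/0.0132 + 16 ≈ 19409.9 mm ≈ 19.4 m.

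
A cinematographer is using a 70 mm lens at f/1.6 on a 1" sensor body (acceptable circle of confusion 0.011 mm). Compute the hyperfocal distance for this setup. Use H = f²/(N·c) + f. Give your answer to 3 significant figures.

278 m

Hyperfocal distance H = f²/(N·c) + f = 70²/(1.6 × 0.011) + 70 = 4900/0.0176 + 70 ≈ 278479.1 mm ≈ 278 m.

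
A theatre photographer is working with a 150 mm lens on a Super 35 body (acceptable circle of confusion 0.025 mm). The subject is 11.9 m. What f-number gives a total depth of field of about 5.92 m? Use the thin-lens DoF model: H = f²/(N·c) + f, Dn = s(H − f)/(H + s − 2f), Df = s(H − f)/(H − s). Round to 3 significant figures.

f/18

Write h = H − f = f²/(N·c). The thin-lens limits are Dn = s·h/(h + (s−f)) and Df = s·h/(h − (s−f)), so DoF = Df − Dn = 2·s·(s−f)·h / (h² − (s−f)²).
That is a quadratic in h: DoF·h² − 2·s·(s−f)·h − DoF·(s−f)² = 0 ⇒ h = (s−f)·(s + √(s² + DoF²)) / DoF = 11750 × (11900 + √(11900² + 5920²)) / 5920 = 11750 × (11900 + 13291.2) / 5920 ≈ 49999 mm.
Then N = f²/(c·h) = 150² / (0.025 × 49999) = 22500 / 1250.0 ≈ 18.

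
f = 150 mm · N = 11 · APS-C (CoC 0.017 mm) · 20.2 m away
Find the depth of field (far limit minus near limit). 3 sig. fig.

6.92 m

Hyperfocal distance H = f²/(N·c) + f = 150²/(11 × 0.017) + 150 = 22500/0.187 + 150 ≈ 120470.9 mm ≈ 120.5 m.
Near limit Dn = s·(H − f)/(H + s − 2f) = 20200 × (120470.9 − 150) / (120470.9 + 20200 − 2 × 150) = 20200 × 120320.9 / 140370.9 ≈ 17314.7 mm.
Far limit Df = s·(H − f)/(H − s) = 20200 × (120470.9 − 150) / (120470.9 − 20200) = 20200 × 120320.9 / 100270.9 ≈ 24239.2 mm.
Depth of field = Df − Dn = 24239.2 − 17314.7 ≈ 6924.5 mm ≈ 6.92 m.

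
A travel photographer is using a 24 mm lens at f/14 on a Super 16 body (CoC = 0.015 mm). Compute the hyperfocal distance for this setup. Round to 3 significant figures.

2.77 m

Hyperfocal distance H = f²/(N·c) + f = 24²/(14 × 0.015) + 24 = 576/0.21 + 24 ≈ 2766.9 mm ≈ 2.77 m.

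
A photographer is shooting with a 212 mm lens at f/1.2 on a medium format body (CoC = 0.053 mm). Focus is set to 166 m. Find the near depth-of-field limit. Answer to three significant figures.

134 m

Hyperfocal distance H = f²/(N·c) + f = 212²/(1.2 × 0.053) + 212 = 44944/0.0636 + 212 ≈ 706878.7 mm ≈ 706.9 m.
Near limit Dn = s·(H − f)/(H + s − 2f) = 166000 × (706878.7 − 212) / (706878.7 + 166000 − 2 × 212) = 166000 × 706666.7 / 872454.7 ≈ 134456 mm ≈ 134 m.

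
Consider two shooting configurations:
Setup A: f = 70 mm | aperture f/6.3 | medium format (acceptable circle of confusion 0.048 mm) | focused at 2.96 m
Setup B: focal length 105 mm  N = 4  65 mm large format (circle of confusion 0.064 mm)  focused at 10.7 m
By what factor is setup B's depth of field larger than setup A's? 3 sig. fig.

5.14

Setup A: H = 70²/(6.3×0.048) + 70 ≈ 16273.7 mm; DoF = Df − Dn = 3602.5 − 2512.0 ≈ 1090.5 mm.
Setup B: H = 105²/(4×0.064) + 105 ≈ 43171.4 mm; DoF = Df − Dn = 14191.3 − 8587.4 ≈ 5603.9 mm.
Ratio = 5603.9 / 1090.5 ≈ 5.14.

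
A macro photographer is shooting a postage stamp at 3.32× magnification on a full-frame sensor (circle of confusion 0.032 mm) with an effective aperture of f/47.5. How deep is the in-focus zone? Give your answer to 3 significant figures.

At magnification m, DoF ≈ 2·N_eff·c/m² = 2 × 47.5 × 0.032 / 3.32² = 3.04 / 11.02 ≈ 0.276 mm.

0.276 mm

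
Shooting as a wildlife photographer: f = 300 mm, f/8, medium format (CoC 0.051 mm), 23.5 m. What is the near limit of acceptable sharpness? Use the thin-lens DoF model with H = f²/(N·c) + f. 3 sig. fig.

21.3 m

Hyperfocal distance H = f²/(N·c) + f = 300²/(8 × 0.051) + 300 = 90000/0.408 + 300 ≈ 220888.2 mm ≈ 220.9 m.
Near limit Dn = s·(H − f)/(H + s − 2f) = 23500 × (220888.2 − 300) / (220888.2 + 23500 − 2 × 300) = 23500 × 220588.2 / 243788.2 ≈ 21264 mm ≈ 21.3 m.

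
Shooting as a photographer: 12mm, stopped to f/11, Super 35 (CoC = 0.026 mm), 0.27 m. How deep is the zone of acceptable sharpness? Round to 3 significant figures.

Hyperfocal distance H = f²/(N·c) + f = 12²/(11 × 0.026) + 12 = 144/0.286 + 12 ≈ 515.5 mm ≈ 0.515 m.
Near limit Dn = s·(H − f)/(H + s − 2f) = 270 × (515.5 − 12) / (515.5 + 270 − 2 × 12) = 270 × 503.5 / 761.5 ≈ 178.52 mm.
Far limit Df = s·(H − f)/(H − s) = 270 × (515.5 − 12) / (515.5 − 270) = 270 × 503.5 / 245.5 ≈ 553.75 mm.
Depth of field = Df − Dn = 553.75 − 178.52 ≈ 375.23 mm.

375 mm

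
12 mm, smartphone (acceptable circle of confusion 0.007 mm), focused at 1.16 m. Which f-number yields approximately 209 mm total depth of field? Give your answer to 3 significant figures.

f/1.60

Write h = H − f = f²/(N·c). The thin-lens limits are Dn = s·h/(h + (s−f)) and Df = s·h/(h − (s−f)), so DoF = Df − Dn = 2·s·(s−f)·h / (h² − (s−f)²).
That is a quadratic in h: DoF·h² − 2·s·(s−f)·h − DoF·(s−f)² = 0 ⇒ h = (s−f)·(s + √(s² + DoF²)) / DoF = 1148 × (1160 + √(1160² + 209²)) / 209 = 1148 × (1160 + 1178.68) / 209 ≈ 12846 mm.
Then N = f²/(c·h) = 12² / (0.007 × 12846) = 144 / 89.922 ≈ 1.60.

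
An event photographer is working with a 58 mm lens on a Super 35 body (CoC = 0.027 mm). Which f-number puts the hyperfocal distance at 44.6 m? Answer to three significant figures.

f/2.80

Rearrange H = f²/(N·c) + f for N: N = f² / ((H − f)·c).
N = 58² / ((44600 − 58) × 0.027) = 3364 / 1203 ≈ 2.80.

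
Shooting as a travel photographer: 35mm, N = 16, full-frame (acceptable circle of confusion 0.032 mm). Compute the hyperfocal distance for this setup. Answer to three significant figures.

2.43 m

Hyperfocal distance H = f²/(N·c) + f = 35²/(16 × 0.032) + 35 = 1225/0.512 + 35 ≈ 2427.6 mm ≈ 2.43 m.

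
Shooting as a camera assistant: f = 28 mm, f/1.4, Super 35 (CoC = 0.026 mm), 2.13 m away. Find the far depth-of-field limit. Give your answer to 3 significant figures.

Hyperfocal distance H = f²/(N·c) + f = 28²/(1.4 × 0.026) + 28 = 784/0.0364 + 28 ≈ 21566.5 mm ≈ 21.57 m.
Far limit Df = s·(H − f)/(H − s) = 2130 × (21566.5 − 28) / (21566.5 − 2130) = 2130 × 21538.5 / 19436.5 ≈ 2360.4 mm ≈ 2.36 m.

2.36 m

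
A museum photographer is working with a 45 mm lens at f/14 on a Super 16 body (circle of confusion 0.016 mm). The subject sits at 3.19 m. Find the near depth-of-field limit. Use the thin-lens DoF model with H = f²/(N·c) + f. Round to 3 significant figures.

2.37 m

Hyperfocal distance H = f²/(N·c) + f = 45²/(14 × 0.016) + 45 = 2025/0.224 + 45 ≈ 9085.2 mm ≈ 9.085 m.
Near limit Dn = s·(H − f)/(H + s − 2f) = 3190 × (9085.2 − 45) / (9085.2 + 3190 − 2 × 45) = 3190 × 9040.2 / 12185.2 ≈ 2366.7 mm ≈ 2.37 m.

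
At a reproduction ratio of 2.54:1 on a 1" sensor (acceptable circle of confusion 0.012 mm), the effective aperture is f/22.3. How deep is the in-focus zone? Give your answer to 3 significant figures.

At magnification m, DoF ≈ 2·N_eff·c/m² = 2 × 22.3 × 0.012 / 2.54² = 0.5352 / 6.452 ≈ 0.083 mm.

0.0830 mm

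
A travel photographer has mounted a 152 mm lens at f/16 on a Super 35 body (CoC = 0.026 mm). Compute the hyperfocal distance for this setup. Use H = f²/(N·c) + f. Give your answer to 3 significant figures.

Hyperfocal distance H = f²/(N·c) + f = 152²/(16 × 0.026) + 152 = 23104/0.416 + 152 ≈ 55690.5 mm ≈ 55.7 m.

55.7 m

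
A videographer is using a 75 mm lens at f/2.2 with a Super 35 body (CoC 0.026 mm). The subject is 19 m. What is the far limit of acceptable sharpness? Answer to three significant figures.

Hyperfocal distance H = f²/(N·c) + f = 75²/(2.2 × 0.026) + 75 = 5625/0.0572 + 75 ≈ 98414.2 mm ≈ 98.41 m.
Far limit Df = s·(H − f)/(H − s) = 19000 × (98414.2 − 75) / (98414.2 − 19000) = 19000 × 98339.2 / 79414.2 ≈ 23528 mm ≈ 23.5 m.

23.5 m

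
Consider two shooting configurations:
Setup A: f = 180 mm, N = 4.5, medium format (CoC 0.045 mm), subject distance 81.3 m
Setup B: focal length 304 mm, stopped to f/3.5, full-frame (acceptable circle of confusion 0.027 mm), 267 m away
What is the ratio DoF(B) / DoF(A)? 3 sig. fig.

1.42

Setup A: H = 180²/(4.5×0.045) + 180 ≈ 160180.0 mm; DoF = Df − Dn = 164909 − 53948 ≈ 110961 mm.
Setup B: H = 304²/(3.5×0.027) + 304 ≈ 978251.1 mm; DoF = Df − Dn = 367116 − 209789 ≈ 157327 mm.
Ratio = 157327 / 110961 ≈ 1.42.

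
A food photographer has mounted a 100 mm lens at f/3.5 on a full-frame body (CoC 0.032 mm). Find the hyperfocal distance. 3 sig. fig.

Hyperfocal distance H = f²/(N·c) + f = 100²/(3.5 × 0.032) + 100 = 10000/0.112 + 100 ≈ 89385.7 mm ≈ 89.4 m.

89.4 m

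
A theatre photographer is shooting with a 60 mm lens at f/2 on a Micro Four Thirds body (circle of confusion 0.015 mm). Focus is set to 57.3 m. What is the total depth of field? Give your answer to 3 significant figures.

Hyperfocal distance H = f²/(N·c) + f = 60²/(2 × 0.015) + 60 = 3600/0.03 + 60 ≈ 120060.0 mm ≈ 120.1 m.
Near limit Dn = s·(H − f)/(H + s − 2f) = 57300 × (120060.0 − 60) / (120060.0 + 57300 − 2 × 60) = 57300 × 120000.0 / 177240.0 ≈ 38795 mm.
Far limit Df = s·(H − f)/(H − s) = 57300 × (120060.0 − 60) / (120060.0 − 57300) = 57300 × 120000.0 / 62760.0 ≈ 109560 mm.
Depth of field = Df − Dn = 109560 − 38795 ≈ 70765 mm ≈ 70.8 m.

70.8 m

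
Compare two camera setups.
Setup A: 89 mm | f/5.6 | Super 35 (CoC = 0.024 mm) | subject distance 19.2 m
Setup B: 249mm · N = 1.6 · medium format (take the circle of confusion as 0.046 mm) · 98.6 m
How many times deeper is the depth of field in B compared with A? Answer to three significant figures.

1.68

Setup A: H = 89²/(5.6×0.024) + 89 ≈ 59025.0 mm; DoF = Df − Dn = 28414 − 14499 ≈ 13915 mm.
Setup B: H = 249²/(1.6×0.046) + 249 ≈ 842653.9 mm; DoF = Df − Dn = 111633 − 88292 ≈ 23341 mm.
Ratio = 23341 / 13915 ≈ 1.68.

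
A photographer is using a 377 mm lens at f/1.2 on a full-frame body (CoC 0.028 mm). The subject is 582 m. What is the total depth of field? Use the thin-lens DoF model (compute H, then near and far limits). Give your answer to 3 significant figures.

Hyperfocal distance H = f²/(N·c) + f = 377²/(1.2 × 0.028) + 377 = 142129/0.0336 + 377 ≈ 4230406.8 mm ≈ 4230 m.
Near limit Dn = s·(H − f)/(H + s − 2f) = 582000 × (4230406.8 − 377) / (4230406.8 + 582000 − 2 × 377) = 582000 × 4230029.8 / 4811652.8 ≈ 511649 mm.
Far limit Df = s·(H − f)/(H − s) = 582000 × (4230406.8 − 377) / (4230406.8 − 582000) = 582000 × 4230029.8 / 3648406.8 ≈ 674781 mm.
Depth of field = Df − Dn = 674781 − 511649 ≈ 163132 mm ≈ 163 m.

163 m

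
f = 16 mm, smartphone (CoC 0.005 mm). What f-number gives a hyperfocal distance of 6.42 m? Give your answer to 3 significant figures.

f/8

Rearrange H = f²/(N·c) + f for N: N = f² / ((H − f)·c).
N = 16² / ((6420 − 16) × 0.005) = 256 / 32.02 ≈ 8.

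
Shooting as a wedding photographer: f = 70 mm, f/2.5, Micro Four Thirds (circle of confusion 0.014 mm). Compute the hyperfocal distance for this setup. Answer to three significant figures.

Hyperfocal distance H = f²/(N·c) + f = 70²/(2.5 × 0.014) + 70 = 4900/0.035 + 70 ≈ 140070.0 mm ≈ 140 m.

140 m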